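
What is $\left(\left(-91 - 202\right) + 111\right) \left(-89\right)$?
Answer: $16198$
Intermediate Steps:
$\left(\left(-91 - 202\right) + 111\right) \left(-89\right) = \left(-293 + 111\right) \left(-89\right) = \left(-182\right) \left(-89\right) = 16198$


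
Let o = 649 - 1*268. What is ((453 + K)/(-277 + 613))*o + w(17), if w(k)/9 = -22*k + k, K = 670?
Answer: -217235/112 ≈ -1939.6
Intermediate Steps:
o = 381 (o = 649 - 268 = 381)
w(k) = -189*k (w(k) = 9*(-22*k + k) = 9*(-21*k) = -189*k)
((453 + K)/(-277 + 613))*o + w(17) = ((453 + 670)/(-277 + 613))*381 - 189*17 = (1123/336)*381 - 3213 = 142621/112 - 3213 = -217235/112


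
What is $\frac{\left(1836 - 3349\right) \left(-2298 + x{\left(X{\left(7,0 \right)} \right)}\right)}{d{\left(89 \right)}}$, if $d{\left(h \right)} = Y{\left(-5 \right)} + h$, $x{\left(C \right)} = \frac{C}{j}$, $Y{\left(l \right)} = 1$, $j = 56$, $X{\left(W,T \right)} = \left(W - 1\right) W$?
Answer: $\frac{1544773}{40} \approx 38619.0$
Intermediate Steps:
$X{\left(W,T \right)} = W \left(-1 + W\right)$ ($X{\left(W,T \right)} = \left(-1 + W\right) W = W \left(-1 + W\right)$)
$x{\left(C \right)} = \frac{C}{56}$
$d{\left(h \right)} = 1 + h$
$\frac{\left(1836 - 3349\right) \left(-2298 + x{\left(X{\left(7,0 \right)} \right)}\right)}{d{\left(89 \right)}} = \frac{\left(1836 - 3349\right) \left(-2298 + \frac{7 \left(-1 + 7\right)}{56}\right)}{1 + 89} = \frac{\left(-1513\right) \left(-2298 + \frac{7 \cdot 6}{56}\right)}{90} = - 1513 \left(-2298 + \frac{1}{56} \cdot 42\right) \frac{1}{90} = - 1513 \left(-2298 + \frac{3}{4}\right) \frac{1}{90} = \left(-1513\right) \left(- \frac{9189}{4}\right) \frac{1}{90} = \frac{13902957}{4} \cdot \frac{1}{90} = \frac{1544773}{40}$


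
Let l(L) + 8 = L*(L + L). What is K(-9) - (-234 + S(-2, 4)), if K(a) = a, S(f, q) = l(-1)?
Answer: 231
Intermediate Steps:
l(L) = -8 + 2*L² (l(L) = -8 + L*(L + L) = -8 + L*(2*L) = -8 + 2*L²)
S(f, q) = -6 (S(f, q) = -8 + 2*(-1)² = -8 + 2*1 = -8 + 2 = -6)
K(-9) - (-234 + S(-2, 4)) = -9 - (-234 - 6) = -9 - 1*(-240) = -9 + 240 = 231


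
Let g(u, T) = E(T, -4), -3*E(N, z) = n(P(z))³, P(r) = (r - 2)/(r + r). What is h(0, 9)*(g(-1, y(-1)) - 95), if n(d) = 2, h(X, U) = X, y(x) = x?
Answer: 0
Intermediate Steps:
P(r) = (-2 + r)/(2*r) (P(r) = (-2 + r)/((2*r)) = (-2 + r)*(1/(2*r)) = (-2 + r)/(2*r))
E(N, z) = -8/3 (E(N, z) = -⅓*2³ = -⅓*8 = -8/3)
g(u, T) = -8/3
h(0, 9)*(g(-1, y(-1)) - 95) = 0*(-8/3 - 95) = 0*(-293/3) = 0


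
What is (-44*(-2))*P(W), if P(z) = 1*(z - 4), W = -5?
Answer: -792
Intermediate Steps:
P(z) = -4 + z (P(z) = 1*(-4 + z) = -4 + z)
(-44*(-2))*P(W) = (-44*(-2))*(-4 - 5) = 88*(-9) = -792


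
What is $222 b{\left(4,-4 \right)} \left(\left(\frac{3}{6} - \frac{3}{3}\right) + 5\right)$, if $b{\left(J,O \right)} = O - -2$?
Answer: $-1998$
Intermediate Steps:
$b{\left(J,O \right)} = 2 + O$ ($b{\left(J,O \right)} = O + 2 = 2 + O$)
$222 b{\left(4,-4 \right)} \left(\left(\frac{3}{6} - \frac{3}{3}\right) + 5\right) = 222 \left(2 - 4\right) \left(\left(\frac{3}{6} - \frac{3}{3}\right) + 5\right) = 222 \left(- 2 \left(\left(3 \cdot \frac{1}{6} - 1\right) + 5\right)\right) = 222 \left(- 2 \left(\left(\frac{1}{2} - 1\right) + 5\right)\right) = 222 \left(- 2 \left(- \frac{1}{2} + 5\right)\right) = 222 \left(\left(-2\right) \frac{9}{2}\right) = 222 \left(-9\right) = -1998$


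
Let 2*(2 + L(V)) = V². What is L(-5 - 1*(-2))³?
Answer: 125/8 ≈ 15.625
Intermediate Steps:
L(V) = -2 + V²/2
L(-5 - 1*(-2))³ = (-2 + (-5 - 1*(-2))²/2)³ = (-2 + (-5 + 2)²/2)³ = (-2 + (½)*(-3)²)³ = (-2 + (½)*9)³ = (-2 + 9/2)³ = (5/2)³ = 125/8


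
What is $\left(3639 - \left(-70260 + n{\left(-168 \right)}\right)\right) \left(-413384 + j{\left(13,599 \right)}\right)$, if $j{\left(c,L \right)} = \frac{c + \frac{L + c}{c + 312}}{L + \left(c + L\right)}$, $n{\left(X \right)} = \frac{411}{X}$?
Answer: $- \frac{96188705515417029}{3148600} \approx -3.055 \cdot 10^{10}$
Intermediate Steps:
$j{\left(c,L \right)} = \frac{c + \frac{L + c}{312 + c}}{c + 2 L}$ ($j{\left(c,L \right)} = \frac{c + \frac{L + c}{312 + c}}{L + \left(L + c\right)} = \frac{c + \frac{L + c}{312 + c}}{c + 2 L}$)
$\left(3639 - \left(-70260 + n{\left(-168 \right)}\right)\right) \left(-413384 + j{\left(13,599 \right)}\right) = \left(3639 + \left(70260 - \frac{411}{-168}\right)\right) \left(-413384 + \frac{599 + 13^{2} + 313 \cdot 13}{13^{2} + 312 \cdot 13 + 624 \cdot 599 + 2 \cdot 599 \cdot 13}\right) = \left(3639 + \left(70260 - 411 \left(- \frac{1}{168}\right)\right)\right) \left(-413384 + \frac{599 + 169 + 4069}{169 + 4056 + 373776 + 15574}\right) = \left(3639 + \left(70260 - - \frac{137}{56}\right)\right) \left(-413384 + \frac{1}{393575} \cdot 4837\right) = \left(3639 + \left(70260 + \frac{137}{56}\right)\right) \left(-413384 + \frac{1}{393575} \cdot 4837\right) = \left(3639 + \frac{3934697}{56}\right) \left(-413384 + \frac{691}{56225}\right) = \frac{4138481}{56} \left(- \frac{23242514709}{56225}\right) = - \frac{96188705515417029}{3148600}$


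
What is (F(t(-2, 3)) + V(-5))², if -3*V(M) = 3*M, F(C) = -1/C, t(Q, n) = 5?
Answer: 576/25 ≈ 23.040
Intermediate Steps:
V(M) = -M
(F(t(-2, 3)) + V(-5))² = (-1/5 - 1*(-5))² = (-1*⅕ + 5)² = (-⅕ + 5)² = (24/5)² = 576/25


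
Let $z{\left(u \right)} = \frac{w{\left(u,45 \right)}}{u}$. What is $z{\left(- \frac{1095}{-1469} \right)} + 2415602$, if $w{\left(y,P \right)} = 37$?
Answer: $\frac{2645138543}{1095} \approx 2.4157 \cdot 10^{6}$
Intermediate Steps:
$z{\left(u \right)} = \frac{37}{u}$
$z{\left(- \frac{1095}{-1469} \right)} + 2415602 = \frac{37}{\left(-1095\right) \frac{1}{-1469}} + 2415602 = \frac{37}{\left(-1095\right) \left(- \frac{1}{1469}\right)} + 2415602 = \frac{37}{\frac{1095}{1469}} + 2415602 = 37 \cdot \frac{1469}{1095} + 2415602 = \frac{54353}{1095} + 2415602 = \frac{2645138543}{1095}$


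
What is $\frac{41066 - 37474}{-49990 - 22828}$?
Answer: $- \frac{1796}{36409} \approx -0.049328$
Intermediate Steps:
$\frac{41066 - 37474}{-49990 - 22828} = \frac{3592}{-72818} = 3592 \left(- \frac{1}{72818}\right) = - \frac{1796}{36409}$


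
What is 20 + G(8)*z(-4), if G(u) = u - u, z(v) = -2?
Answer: 20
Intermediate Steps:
G(u) = 0
20 + G(8)*z(-4) = 20 + 0*(-2) = 20 + 0 = 20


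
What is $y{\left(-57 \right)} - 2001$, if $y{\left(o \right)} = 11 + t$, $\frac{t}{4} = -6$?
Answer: $-2014$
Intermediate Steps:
$t = -24$ ($t = 4 \left(-6\right) = -24$)
$y{\left(o \right)} = -13$ ($y{\left(o \right)} = 11 - 24 = -13$)
$y{\left(-57 \right)} - 2001 = -13 - 2001 = -2014$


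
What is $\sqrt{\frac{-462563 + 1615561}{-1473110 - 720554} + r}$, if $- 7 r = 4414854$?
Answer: $\frac{i \sqrt{4800977034863366}}{87248} \approx 794.16 i$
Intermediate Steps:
$r = - \frac{4414854}{7}$ ($r = \left(- \frac{1}{7}\right) 4414854 = - \frac{4414854}{7} \approx -6.3069 \cdot 10^{5}$)
$\sqrt{\frac{-462563 + 1615561}{-1473110 - 720554} + r} = \sqrt{\frac{-462563 + 1615561}{-1473110 - 720554} - \frac{4414854}{7}} = \sqrt{\frac{1152998}{-1473110 - 720554} - \frac{4414854}{7}} = \sqrt{\frac{1152998}{-2193664} - \frac{4414854}{7}} = \sqrt{1152998 \left(- \frac{1}{2193664}\right) - \frac{4414854}{7}} = \sqrt{- \frac{52409}{99712} - \frac{4414854}{7}} = \sqrt{- \frac{440214288911}{697984}} = \frac{i \sqrt{4800977034863366}}{87248}$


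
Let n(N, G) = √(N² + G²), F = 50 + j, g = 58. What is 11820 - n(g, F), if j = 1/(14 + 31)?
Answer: 11820 - √11879101/45 ≈ 11743.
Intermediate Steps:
j = 1/45 ≈ 0.022222
F = 2251/45 (F = 50 + 1/45 = 2251/45 ≈ 50.022)
n(N, G) = √(G² + N²)
11820 - n(g, F) = 11820 - √((2251/45)² + 58²) = 11820 - √(5067001/2025 + 3364) = 11820 - √(11879101/2025) = 11820 - √11879101/45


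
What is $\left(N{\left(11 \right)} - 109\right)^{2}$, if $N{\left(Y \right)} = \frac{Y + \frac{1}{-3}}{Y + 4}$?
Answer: $\frac{23746129}{2025} \approx 11726.0$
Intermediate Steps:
$N{\left(Y \right)} = \frac{- \frac{1}{3} + Y}{4 + Y}$ ($N{\left(Y \right)} = \frac{Y - \frac{1}{3}}{4 + Y} = \frac{- \frac{1}{3} + Y}{4 + Y}$)
$\left(N{\left(11 \right)} - 109\right)^{2} = \left(\frac{- \frac{1}{3} + 11}{4 + 11} - 109\right)^{2} = \left(\frac{1}{15} \cdot \frac{32}{3} - 109\right)^{2} = \left(\frac{32}{45} - 109\right)^{2} = \left(- \frac{4873}{45}\right)^{2} = \frac{23746129}{2025}$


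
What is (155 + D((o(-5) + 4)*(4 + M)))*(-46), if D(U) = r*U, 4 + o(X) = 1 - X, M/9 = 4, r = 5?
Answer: -62330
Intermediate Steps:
M = 36 (M = 9*4 = 36)
o(X) = -3 - X (o(X) = -4 + (1 - X) = -3 - X)
D(U) = 5*U
(155 + D((o(-5) + 4)*(4 + M)))*(-46) = (155 + 5*(((-3 - 1*(-5)) + 4)*(4 + 36)))*(-46) = (155 + 5*(((-3 + 5) + 4)*40))*(-46) = (155 + 5*((2 + 4)*40))*(-46) = (155 + 5*(6*40))*(-46) = (155 + 5*240)*(-46) = (155 + 1200)*(-46) = 1355*(-46) = -62330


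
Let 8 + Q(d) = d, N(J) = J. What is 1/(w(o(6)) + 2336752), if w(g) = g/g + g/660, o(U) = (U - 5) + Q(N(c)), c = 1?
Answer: 110/257042829 ≈ 4.2794e-7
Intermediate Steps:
Q(d) = -8 + d
o(U) = -12 + U (o(U) = (U - 5) + (-8 + 1) = (-5 + U) - 7 = -12 + U)
w(g) = 1 + g/660 (w(g) = 1 + g*(1/660) = 1 + g/660)
1/(w(o(6)) + 2336752) = 1/((1 + (-12 + 6)/660) + 2336752) = 1/((1 + (1/660)*(-6)) + 2336752) = 1/((1 - 1/110) + 2336752) = 1/(109/110 + 2336752) = 1/(257042829/110) = 110/257042829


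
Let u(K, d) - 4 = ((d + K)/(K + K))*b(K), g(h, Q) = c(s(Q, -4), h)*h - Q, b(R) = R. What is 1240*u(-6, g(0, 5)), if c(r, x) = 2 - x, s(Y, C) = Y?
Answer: -1860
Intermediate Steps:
g(h, Q) = -Q + h*(2 - h) (g(h, Q) = (2 - h)*h - Q = h*(2 - h) - Q = -Q + h*(2 - h))
u(K, d) = 4 + K/2 + d/2 (u(K, d) = 4 + ((d + K)/(K + K))*K = 4 + ((K + d)/((2*K)))*K = 4 + ((K + d)*(1/(2*K)))*K = 4 + ((K + d)/(2*K))*K = 4 + (K/2 + d/2) = 4 + K/2 + d/2)
1240*u(-6, g(0, 5)) = 1240*(4 + (½)*(-6) + (-1*5 - 1*0*(-2 + 0))/2) = 1240*(4 - 3 + (-5 - 1*0*(-2))/2) = 1240*(4 - 3 + (-5 + 0)/2) = 1240*(4 - 3 + (½)*(-5)) = 1240*(4 - 3 - 5/2) = 1240*(-3/2) = -1860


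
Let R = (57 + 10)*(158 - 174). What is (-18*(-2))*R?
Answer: -38592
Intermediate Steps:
R = -1072 (R = 67*(-16) = -1072)
(-18*(-2))*R = -18*(-2)*(-1072) = 36*(-1072) = -38592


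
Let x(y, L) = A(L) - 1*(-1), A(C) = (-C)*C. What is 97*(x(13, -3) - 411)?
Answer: -40643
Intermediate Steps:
A(C) = -C²
x(y, L) = 1 - L² (x(y, L) = -L² - 1*(-1) = -L² + 1 = 1 - L²)
97*(x(13, -3) - 411) = 97*((1 - 1*(-3)²) - 411) = 97*((1 - 1*9) - 411) = 97*((1 - 9) - 411) = 97*(-8 - 411) = 97*(-419) = -40643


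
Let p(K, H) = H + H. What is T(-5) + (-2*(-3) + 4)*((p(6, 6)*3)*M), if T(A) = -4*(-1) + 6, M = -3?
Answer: -1070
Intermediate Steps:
p(K, H) = 2*H
T(A) = 10 (T(A) = 4 + 6 = 10)
T(-5) + (-2*(-3) + 4)*((p(6, 6)*3)*M) = 10 + (-2*(-3) + 4)*(((2*6)*3)*(-3)) = 10 + (6 + 4)*((12*3)*(-3)) = 10 + 10*(36*(-3)) = 10 + 10*(-108) = 10 - 1080 = -1070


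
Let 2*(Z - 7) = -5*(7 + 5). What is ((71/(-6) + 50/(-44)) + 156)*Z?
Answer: -108560/33 ≈ -3289.7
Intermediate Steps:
Z = -23 (Z = 7 + (-5*(7 + 5))/2 = 7 + (-5*12)/2 = 7 + (½)*(-60) = 7 - 30 = -23)
((71/(-6) + 50/(-44)) + 156)*Z = ((71/(-6) + 50/(-44)) + 156)*(-23) = ((71*(-⅙) + 50*(-1/44)) + 156)*(-23) = ((-71/6 - 25/22) + 156)*(-23) = (-428/33 + 156)*(-23) = (4720/33)*(-23) = -108560/33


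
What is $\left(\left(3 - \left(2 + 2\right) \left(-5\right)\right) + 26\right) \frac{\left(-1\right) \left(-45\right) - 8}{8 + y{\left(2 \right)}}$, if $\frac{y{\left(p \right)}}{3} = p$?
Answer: $\frac{259}{2} \approx 129.5$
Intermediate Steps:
$y{\left(p \right)} = 3 p$
$\left(\left(3 - \left(2 + 2\right) \left(-5\right)\right) + 26\right) \frac{\left(-1\right) \left(-45\right) - 8}{8 + y{\left(2 \right)}} = \left(\left(3 - \left(2 + 2\right) \left(-5\right)\right) + 26\right) \frac{\left(-1\right) \left(-45\right) - 8}{8 + 3 \cdot 2} = \left(\left(3 - 4 \left(-5\right)\right) + 26\right) \frac{45 - 8}{8 + 6} = \left(\left(3 - -20\right) + 26\right) \frac{37}{14} = \left(\left(3 + 20\right) + 26\right) 37 \cdot \frac{1}{14} = \left(23 + 26\right) \frac{37}{14} = 49 \cdot \frac{37}{14} = \frac{259}{2}$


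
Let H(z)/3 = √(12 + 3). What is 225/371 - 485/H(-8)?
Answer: 225/371 - 97*√15/9 ≈ -41.136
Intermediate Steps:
H(z) = 3*√15 (H(z) = 3*√(12 + 3) = 3*√15)
225/371 - 485/H(-8) = 225/371 - 485*√15/45 = 225*(1/371) - 97*√15/9 = 225/371 - 97*√15/9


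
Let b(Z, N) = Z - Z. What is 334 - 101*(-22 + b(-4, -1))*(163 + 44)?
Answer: 460288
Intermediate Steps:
b(Z, N) = 0
334 - 101*(-22 + b(-4, -1))*(163 + 44) = 334 - 101*(-22 + 0)*(163 + 44) = 334 - (-2222)*207 = 334 - 101*(-4554) = 334 + 459954 = 460288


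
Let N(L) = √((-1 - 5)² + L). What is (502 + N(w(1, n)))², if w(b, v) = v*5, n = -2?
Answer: (502 + √26)² ≈ 2.5715e+5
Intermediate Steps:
w(b, v) = 5*v
N(L) = √(36 + L) (N(L) = √((-6)² + L) = √(36 + L))
(502 + N(w(1, n)))² = (502 + √(36 + 5*(-2)))² = (502 + √(36 - 10))² = (502 + √26)²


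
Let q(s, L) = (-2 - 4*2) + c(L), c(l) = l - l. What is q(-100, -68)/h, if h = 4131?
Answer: -10/4131 ≈ -0.0024207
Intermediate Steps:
c(l) = 0
q(s, L) = -10 (q(s, L) = (-2 - 4*2) + 0 = (-2 - 8) + 0 = -10 + 0 = -10)
q(-100, -68)/h = -10/4131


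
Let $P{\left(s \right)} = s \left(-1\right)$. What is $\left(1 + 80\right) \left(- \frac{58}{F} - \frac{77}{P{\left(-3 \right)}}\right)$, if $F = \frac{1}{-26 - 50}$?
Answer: $354969$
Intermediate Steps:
$P{\left(s \right)} = - s$
$F = - \frac{1}{76}$ ($F = \frac{1}{-76} = - \frac{1}{76} \approx -0.013158$)
$\left(1 + 80\right) \left(- \frac{58}{F} - \frac{77}{P{\left(-3 \right)}}\right) = \left(1 + 80\right) \left(- \frac{58}{- \frac{1}{76}} - \frac{77}{\left(-1\right) \left(-3\right)}\right) = 81 \left(\left(-58\right) \left(-76\right) - \frac{77}{3}\right) = 81 \left(4408 - \frac{77}{3}\right) = 81 \cdot \frac{13147}{3} = 354969$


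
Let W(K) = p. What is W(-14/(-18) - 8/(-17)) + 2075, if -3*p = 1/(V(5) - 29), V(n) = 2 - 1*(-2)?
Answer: 155626/75 ≈ 2075.0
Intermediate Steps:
V(n) = 4 (V(n) = 2 + 2 = 4)
p = 1/75 (p = -1/(3*(4 - 29)) = -⅓/(-25) = -⅓*(-1/25) = 1/75 ≈ 0.013333)
W(K) = 1/75
W(-14/(-18) - 8/(-17)) + 2075 = 1/75 + 2075 = 155626/75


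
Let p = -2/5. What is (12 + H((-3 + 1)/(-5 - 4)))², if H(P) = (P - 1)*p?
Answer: 306916/2025 ≈ 151.56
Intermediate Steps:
p = -⅖ (p = -2*⅕ = -⅖ ≈ -0.40000)
H(P) = ⅖ - 2*P/5 (H(P) = (P - 1)*(-⅖) = (-1 + P)*(-⅖) = ⅖ - 2*P/5)
(12 + H((-3 + 1)/(-5 - 4)))² = (12 + (⅖ - 2*(-3 + 1)/(5*(-5 - 4))))² = (12 + (⅖ - (-4)/(5*(-9))))² = (12 + (⅖ - (-4)*(-1)/(5*9)))² = (12 + (⅖ - ⅖*2/9))² = (12 + (⅖ - 4/45))² = (12 + 14/45)² = (554/45)² = 306916/2025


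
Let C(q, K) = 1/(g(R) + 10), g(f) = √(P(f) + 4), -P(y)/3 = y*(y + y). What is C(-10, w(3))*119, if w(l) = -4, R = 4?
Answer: 595/96 - 119*I*√23/96 ≈ 6.1979 - 5.9448*I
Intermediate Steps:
P(y) = -6*y² (P(y) = -3*y*(y + y) = -3*y*2*y = -6*y²)
g(f) = √(4 - 6*f²) (g(f) = √(-6*f² + 4) = √(4 - 6*f²))
C(q, K) = 1/(10 + 2*I*√23) (C(q, K) = 1/(√(4 - 6*4²) + 10) = 1/(√(4 - 6*16) + 10) = 1/(√(4 - 96) + 10) = 1/(√(-92) + 10) = 1/(2*I*√23 + 10) = 1/(10 + 2*I*√23))
C(-10, w(3))*119 = (5/96 - I*√23/96)*119 = 595/96 - 119*I*√23/96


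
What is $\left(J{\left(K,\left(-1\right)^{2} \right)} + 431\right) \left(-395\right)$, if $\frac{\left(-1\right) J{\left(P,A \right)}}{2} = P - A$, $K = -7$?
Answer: $-176565$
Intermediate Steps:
$J{\left(P,A \right)} = - 2 P + 2 A$ ($J{\left(P,A \right)} = - 2 \left(P - A\right) = - 2 P + 2 A$)
$\left(J{\left(K,\left(-1\right)^{2} \right)} + 431\right) \left(-395\right) = \left(\left(\left(-2\right) \left(-7\right) + 2 \left(-1\right)^{2}\right) + 431\right) \left(-395\right) = \left(\left(14 + 2 \cdot 1\right) + 431\right) \left(-395\right) = \left(\left(14 + 2\right) + 431\right) \left(-395\right) = \left(16 + 431\right) \left(-395\right) = 447 \left(-395\right) = -176565$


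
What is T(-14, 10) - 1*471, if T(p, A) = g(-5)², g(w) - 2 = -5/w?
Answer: -462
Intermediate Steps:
g(w) = 2 - 5/w
T(p, A) = 9 (T(p, A) = (2 - 5/(-5))² = (2 - 5*(-⅕))² = (2 + 1)² = 3² = 9)
T(-14, 10) - 1*471 = 9 - 1*471 = 9 - 471 = -462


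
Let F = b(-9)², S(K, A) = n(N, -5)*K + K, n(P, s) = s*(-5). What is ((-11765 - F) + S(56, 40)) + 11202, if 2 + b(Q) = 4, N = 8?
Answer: 889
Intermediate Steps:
b(Q) = 2 (b(Q) = -2 + 4 = 2)
n(P, s) = -5*s
S(K, A) = 26*K (S(K, A) = (-5*(-5))*K + K = 25*K + K = 26*K)
F = 4 (F = 2² = 4)
((-11765 - F) + S(56, 40)) + 11202 = ((-11765 - 1*4) + 26*56) + 11202 = ((-11765 - 4) + 1456) + 11202 = (-11769 + 1456) + 11202 = -10313 + 11202 = 889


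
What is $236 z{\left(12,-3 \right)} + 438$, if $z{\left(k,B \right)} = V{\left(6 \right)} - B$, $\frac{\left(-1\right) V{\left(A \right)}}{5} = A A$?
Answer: $-41334$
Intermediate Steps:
$V{\left(A \right)} = - 5 A^{2}$ ($V{\left(A \right)} = - 5 A A = - 5 A^{2}$)
$z{\left(k,B \right)} = -180 - B$ ($z{\left(k,B \right)} = - 5 \cdot 6^{2} - B = \left(-5\right) 36 - B = -180 - B$)
$236 z{\left(12,-3 \right)} + 438 = 236 \left(-180 - -3\right) + 438 = 236 \left(-180 + 3\right) + 438 = 236 \left(-177\right) + 438 = -41772 + 438 = -41334$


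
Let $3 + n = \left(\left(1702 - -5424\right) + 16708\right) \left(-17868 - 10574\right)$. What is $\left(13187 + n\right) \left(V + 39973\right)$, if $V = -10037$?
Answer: $-20292819419584$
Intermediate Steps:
$n = -677886631$ ($n = -3 + \left(\left(1702 - -5424\right) + 16708\right) \left(-17868 - 10574\right) = -3 + \left(\left(1702 + 5424\right) + 16708\right) \left(-28442\right) = -3 + \left(7126 + 16708\right) \left(-28442\right) = -3 + 23834 \left(-28442\right) = -3 - 677886628 = -677886631$)
$\left(13187 + n\right) \left(V + 39973\right) = \left(13187 - 677886631\right) \left(-10037 + 39973\right) = \left(-677873444\right) 29936 = -20292819419584$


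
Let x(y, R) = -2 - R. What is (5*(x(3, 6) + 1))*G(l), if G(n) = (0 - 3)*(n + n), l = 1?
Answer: 210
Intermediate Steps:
G(n) = -6*n
(5*(x(3, 6) + 1))*G(l) = (5*((-2 - 1*6) + 1))*(-6*1) = (5*((-2 - 6) + 1))*(-6) = (5*(-8 + 1))*(-6) = (5*(-7))*(-6) = -35*(-6) = 210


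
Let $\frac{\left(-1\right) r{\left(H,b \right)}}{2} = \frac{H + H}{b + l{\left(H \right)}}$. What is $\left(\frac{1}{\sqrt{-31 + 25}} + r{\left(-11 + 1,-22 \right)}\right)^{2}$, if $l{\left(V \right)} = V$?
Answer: $\frac{67}{48} + \frac{5 i \sqrt{6}}{12} \approx 1.3958 + 1.0206 i$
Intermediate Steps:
$r{\left(H,b \right)} = - \frac{4 H}{H + b}$ ($r{\left(H,b \right)} = - 2 \frac{H + H}{b + H} = - 2 \frac{2 H}{H + b} = - \frac{4 H}{H + b}$)
$\left(\frac{1}{\sqrt{-31 + 25}} + r{\left(-11 + 1,-22 \right)}\right)^{2} = \left(\frac{1}{\sqrt{-31 + 25}} - \frac{4 \left(-11 + 1\right)}{\left(-11 + 1\right) - 22}\right)^{2} = \left(\frac{1}{\sqrt{-6}} - - \frac{40}{-10 - 22}\right)^{2} = \left(\frac{1}{i \sqrt{6}} - - \frac{40}{-32}\right)^{2} = \left(- \frac{i \sqrt{6}}{6} - \left(-40\right) \left(- \frac{1}{32}\right)\right)^{2} = \left(- \frac{i \sqrt{6}}{6} - \frac{5}{4}\right)^{2} = \left(- \frac{5}{4} - \frac{i \sqrt{6}}{6}\right)^{2}$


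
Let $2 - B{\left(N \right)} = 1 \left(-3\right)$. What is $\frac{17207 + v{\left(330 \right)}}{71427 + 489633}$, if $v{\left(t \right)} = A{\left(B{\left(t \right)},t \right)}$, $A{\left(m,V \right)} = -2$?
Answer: $\frac{1147}{37404} \approx 0.030665$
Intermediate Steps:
$B{\left(N \right)} = 5$ ($B{\left(N \right)} = 2 - 1 \left(-3\right) = 2 - -3 = 2 + 3 = 5$)
$v{\left(t \right)} = -2$
$\frac{17207 + v{\left(330 \right)}}{71427 + 489633} = \frac{17207 - 2}{71427 + 489633} = \frac{17205}{561060} = 17205 \cdot \frac{1}{561060} = \frac{1147}{37404}$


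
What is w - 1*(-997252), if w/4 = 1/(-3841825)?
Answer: 3831267664896/3841825 ≈ 9.9725e+5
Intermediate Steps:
w = -4/3841825 (w = 4/(-3841825) = 4*(-1/3841825) = -4/3841825 ≈ -1.0412e-6)
w - 1*(-997252) = -4/3841825 - 1*(-997252) = -4/3841825 + 997252 = 3831267664896/3841825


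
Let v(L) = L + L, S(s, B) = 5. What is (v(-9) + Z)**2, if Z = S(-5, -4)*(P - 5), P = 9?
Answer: 4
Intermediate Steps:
v(L) = 2*L
Z = 20 (Z = 5*(9 - 5) = 5*4 = 20)
(v(-9) + Z)**2 = (2*(-9) + 20)**2 = (-18 + 20)**2 = 2**2 = 4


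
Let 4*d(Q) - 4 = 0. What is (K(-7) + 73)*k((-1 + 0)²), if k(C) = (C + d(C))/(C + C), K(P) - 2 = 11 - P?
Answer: 93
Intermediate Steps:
K(P) = 13 - P (K(P) = 2 + (11 - P) = 13 - P)
d(Q) = 1 (d(Q) = 1 + (¼)*0 = 1 + 0 = 1)
k(C) = (1 + C)/(2*C) (k(C) = (C + 1)/(C + C) = (1 + C)/((2*C)) = (1 + C)*(1/(2*C)) = (1 + C)/(2*C))
(K(-7) + 73)*k((-1 + 0)²) = ((13 - 1*(-7)) + 73)*((1 + (-1 + 0)²)/(2*((-1 + 0)²))) = ((13 + 7) + 73)*((1 + (-1)²)/(2*((-1)²))) = (20 + 73)*((½)*(1 + 1)/1) = 93*((½)*1*2) = 93*1 = 93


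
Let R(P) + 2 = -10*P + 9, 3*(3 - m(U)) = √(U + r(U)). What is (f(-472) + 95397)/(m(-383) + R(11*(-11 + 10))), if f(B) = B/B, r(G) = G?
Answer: 51514920/65183 + 143097*I*√766/65183 ≈ 790.31 + 60.759*I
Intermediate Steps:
f(B) = 1
m(U) = 3 - √2*√U/3 (m(U) = 3 - √(U + U)/3 = 3 - √2*√U/3)
R(P) = 7 - 10*P (R(P) = -2 + (-10*P + 9) = -2 + (9 - 10*P) = 7 - 10*P)
(f(-472) + 95397)/(m(-383) + R(11*(-11 + 10))) = (1 + 95397)/((3 - √2*√(-383)/3) + (7 - 110*(-11 + 10))) = 95398/((3 - √2*I*√383/3) + (7 - 110*(-1))) = 95398/((3 - I*√766/3) + (7 - 10*(-11))) = 95398/((3 - I*√766/3) + (7 + 110)) = 95398/((3 - I*√766/3) + 117) = 95398/(120 - I*√766/3)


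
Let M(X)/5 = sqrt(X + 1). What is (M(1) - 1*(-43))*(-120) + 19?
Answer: -5141 - 600*sqrt(2) ≈ -5989.5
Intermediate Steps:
M(X) = 5*sqrt(1 + X) (M(X) = 5*sqrt(X + 1) = 5*sqrt(1 + X))
(M(1) - 1*(-43))*(-120) + 19 = (5*sqrt(1 + 1) - 1*(-43))*(-120) + 19 = (5*sqrt(2) + 43)*(-120) + 19 = (43 + 5*sqrt(2))*(-120) + 19 = (-5160 - 600*sqrt(2)) + 19 = -5141 - 600*sqrt(2)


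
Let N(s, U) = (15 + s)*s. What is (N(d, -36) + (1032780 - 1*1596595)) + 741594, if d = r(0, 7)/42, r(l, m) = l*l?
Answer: 177779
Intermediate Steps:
r(l, m) = l²
d = 0 (d = 0²/42 = 0*(1/42) = 0)
N(s, U) = s*(15 + s)
(N(d, -36) + (1032780 - 1*1596595)) + 741594 = (0*(15 + 0) + (1032780 - 1*1596595)) + 741594 = (0*15 + (1032780 - 1596595)) + 741594 = (0 - 563815) + 741594 = -563815 + 741594 = 177779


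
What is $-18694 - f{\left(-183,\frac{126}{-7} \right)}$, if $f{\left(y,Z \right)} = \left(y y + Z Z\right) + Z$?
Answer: $-52489$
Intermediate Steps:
$f{\left(y,Z \right)} = Z + Z^{2} + y^{2}$ ($f{\left(y,Z \right)} = \left(y^{2} + Z^{2}\right) + Z = \left(Z^{2} + y^{2}\right) + Z = Z + Z^{2} + y^{2}$)
$-18694 - f{\left(-183,\frac{126}{-7} \right)} = -18694 - \left(\frac{126}{-7} + \left(\frac{126}{-7}\right)^{2} + \left(-183\right)^{2}\right) = -18694 - \left(126 \left(- \frac{1}{7}\right) + \left(126 \left(- \frac{1}{7}\right)\right)^{2} + 33489\right) = -18694 - \left(-18 + \left(-18\right)^{2} + 33489\right) = -18694 - \left(-18 + 324 + 33489\right) = -18694 - 33795 = -52489$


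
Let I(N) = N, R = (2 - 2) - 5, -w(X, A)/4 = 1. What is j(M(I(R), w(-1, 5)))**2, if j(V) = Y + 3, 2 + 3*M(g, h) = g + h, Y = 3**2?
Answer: 144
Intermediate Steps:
w(X, A) = -4 (w(X, A) = -4*1 = -4)
Y = 9
R = -5 (R = 0 - 5 = -5)
M(g, h) = -2/3 + g/3 + h/3 (M(g, h) = -2/3 + (g + h)/3 = -2/3 + (g/3 + h/3) = -2/3 + g/3 + h/3)
j(V) = 12 (j(V) = 9 + 3 = 12)
j(M(I(R), w(-1, 5)))**2 = 12**2 = 144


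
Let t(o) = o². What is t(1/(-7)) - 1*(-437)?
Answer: 21414/49 ≈ 437.02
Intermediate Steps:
t(1/(-7)) - 1*(-437) = (1/(-7))² - 1*(-437) = (-⅐)² + 437 = 1/49 + 437 = 21414/49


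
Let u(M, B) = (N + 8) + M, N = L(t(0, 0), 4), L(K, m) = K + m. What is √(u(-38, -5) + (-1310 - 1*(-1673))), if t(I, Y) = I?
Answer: √337 ≈ 18.358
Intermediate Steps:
N = 4 (N = 0 + 4 = 4)
u(M, B) = 12 + M (u(M, B) = (4 + 8) + M = 12 + M)
√(u(-38, -5) + (-1310 - 1*(-1673))) = √((12 - 38) + (-1310 - 1*(-1673))) = √(-26 + (-1310 + 1673)) = √(-26 + 363) = √337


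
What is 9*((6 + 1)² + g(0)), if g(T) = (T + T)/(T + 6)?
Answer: 441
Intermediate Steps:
g(T) = 2*T/(6 + T) (g(T) = (2*T)/(6 + T) = 2*T/(6 + T))
9*((6 + 1)² + g(0)) = 9*((6 + 1)² + 2*0/(6 + 0)) = 9*(7² + 2*0/6) = 9*(49 + 2*0*(⅙)) = 9*(49 + 0) = 9*49 = 441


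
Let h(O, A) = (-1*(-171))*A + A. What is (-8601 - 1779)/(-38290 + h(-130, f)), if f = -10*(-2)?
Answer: 1038/3485 ≈ 0.29785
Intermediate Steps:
f = 20
h(O, A) = 172*A (h(O, A) = 171*A + A = 172*A)
(-8601 - 1779)/(-38290 + h(-130, f)) = (-8601 - 1779)/(-38290 + 172*20) = -10380/(-38290 + 3440) = -10380/(-34850) = -10380*(-1/34850) = 1038/3485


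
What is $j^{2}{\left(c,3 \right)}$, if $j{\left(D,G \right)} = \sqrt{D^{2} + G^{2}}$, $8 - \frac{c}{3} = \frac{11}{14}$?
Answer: $\frac{93573}{196} \approx 477.41$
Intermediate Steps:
$c = \frac{303}{14}$ ($c = 24 - 3 \cdot \frac{11}{14} = 24 - 3 \cdot 11 \cdot \frac{1}{14} = 24 - \frac{33}{14} = \frac{303}{14} \approx 21.643$)
$j^{2}{\left(c,3 \right)} = \left(\sqrt{\left(\frac{303}{14}\right)^{2} + 3^{2}}\right)^{2} = \left(\sqrt{\frac{91809}{196} + 9}\right)^{2} = \left(\sqrt{\frac{93573}{196}}\right)^{2} = \left(\frac{3 \sqrt{10397}}{14}\right)^{2} = \frac{93573}{196}$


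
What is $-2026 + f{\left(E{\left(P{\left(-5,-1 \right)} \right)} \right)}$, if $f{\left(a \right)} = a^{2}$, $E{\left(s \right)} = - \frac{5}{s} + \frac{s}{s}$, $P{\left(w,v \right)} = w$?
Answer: $-2022$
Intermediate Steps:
$E{\left(s \right)} = 1 - \frac{5}{s}$ ($E{\left(s \right)} = - \frac{5}{s} + 1 = 1 - \frac{5}{s}$)
$-2026 + f{\left(E{\left(P{\left(-5,-1 \right)} \right)} \right)} = -2026 + \left(\frac{-5 - 5}{-5}\right)^{2} = -2026 + \left(\left(- \frac{1}{5}\right) \left(-10\right)\right)^{2} = -2026 + 2^{2} = -2026 + 4 = -2022$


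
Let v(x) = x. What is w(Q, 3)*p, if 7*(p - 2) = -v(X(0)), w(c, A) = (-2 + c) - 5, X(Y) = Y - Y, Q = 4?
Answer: -6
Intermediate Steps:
X(Y) = 0
w(c, A) = -7 + c
p = 2 (p = 2 + (-1*0)/7 = 2 + (⅐)*0 = 2 + 0 = 2)
w(Q, 3)*p = (-7 + 4)*2 = -3*2 = -6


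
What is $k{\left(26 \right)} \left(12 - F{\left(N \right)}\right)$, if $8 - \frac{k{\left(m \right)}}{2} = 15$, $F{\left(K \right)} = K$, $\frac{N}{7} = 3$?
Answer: $126$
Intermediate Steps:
$N = 21$ ($N = 7 \cdot 3 = 21$)
$k{\left(m \right)} = -14$ ($k{\left(m \right)} = 16 - 30 = -14$)
$k{\left(26 \right)} \left(12 - F{\left(N \right)}\right) = - 14 \left(12 - 21\right) = \left(-14\right) \left(-9\right) = 126$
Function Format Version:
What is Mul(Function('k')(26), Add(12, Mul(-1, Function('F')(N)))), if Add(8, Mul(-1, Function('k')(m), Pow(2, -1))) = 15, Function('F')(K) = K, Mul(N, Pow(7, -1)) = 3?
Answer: 126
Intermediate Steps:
N = 21 (N = Mul(7, 3) = 21)
Function('k')(m) = -14 (Function('k')(m) = Add(16, Mul(-2, 15)) = Add(16, -30) = -14)
Mul(Function('k')(26), Add(12, Mul(-1, Function('F')(N)))) = Mul(-14, Add(12, Mul(-1, 21))) = Mul(-14, Add(12, -21)) = Mul(-14, -9) = 126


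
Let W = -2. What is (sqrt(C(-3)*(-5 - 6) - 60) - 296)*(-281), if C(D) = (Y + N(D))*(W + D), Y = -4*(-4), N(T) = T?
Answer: 83176 - 281*sqrt(655) ≈ 75984.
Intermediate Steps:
Y = 16
C(D) = (-2 + D)*(16 + D) (C(D) = (16 + D)*(-2 + D) = (-2 + D)*(16 + D))
(sqrt(C(-3)*(-5 - 6) - 60) - 296)*(-281) = (sqrt((-32 + (-3)**2 + 14*(-3))*(-5 - 6) - 60) - 296)*(-281) = (sqrt((-32 + 9 - 42)*(-11) - 60) - 296)*(-281) = (sqrt(-65*(-11) - 60) - 296)*(-281) = (sqrt(715 - 60) - 296)*(-281) = (sqrt(655) - 296)*(-281) = (-296 + sqrt(655))*(-281) = 83176 - 281*sqrt(655)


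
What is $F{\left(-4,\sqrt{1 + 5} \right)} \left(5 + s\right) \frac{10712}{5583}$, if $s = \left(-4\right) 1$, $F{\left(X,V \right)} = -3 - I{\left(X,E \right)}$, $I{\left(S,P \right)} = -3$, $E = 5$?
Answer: $0$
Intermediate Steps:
$F{\left(X,V \right)} = 0$ ($F{\left(X,V \right)} = -3 - -3 = -3 + 3 = 0$)
$s = -4$
$F{\left(-4,\sqrt{1 + 5} \right)} \left(5 + s\right) \frac{10712}{5583} = 0 \left(5 - 4\right) \frac{10712}{5583} = 0 \cdot 1 \cdot 10712 \cdot \frac{1}{5583} = 0 \cdot \frac{10712}{5583} = 0$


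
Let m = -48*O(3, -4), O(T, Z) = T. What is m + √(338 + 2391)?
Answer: -144 + √2729 ≈ -91.760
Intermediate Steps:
m = -144 (m = -48*3 = -144)
m + √(338 + 2391) = -144 + √(338 + 2391) = -144 + √2729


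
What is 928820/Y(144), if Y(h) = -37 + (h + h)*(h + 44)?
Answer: 928820/54107 ≈ 17.166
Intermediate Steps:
Y(h) = -37 + 2*h*(44 + h) (Y(h) = -37 + (2*h)*(44 + h) = -37 + 2*h*(44 + h))
928820/Y(144) = 928820/(-37 + 2*144² + 88*144) = 928820/(-37 + 2*20736 + 12672) = 928820/(-37 + 41472 + 12672) = 928820/54107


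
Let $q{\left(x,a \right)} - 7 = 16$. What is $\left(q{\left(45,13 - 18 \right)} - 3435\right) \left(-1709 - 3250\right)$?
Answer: $16920108$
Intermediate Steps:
$q{\left(x,a \right)} = 23$ ($q{\left(x,a \right)} = 7 + 16 = 23$)
$\left(q{\left(45,13 - 18 \right)} - 3435\right) \left(-1709 - 3250\right) = \left(23 - 3435\right) \left(-1709 - 3250\right) = \left(-3412\right) \left(-4959\right) = 16920108$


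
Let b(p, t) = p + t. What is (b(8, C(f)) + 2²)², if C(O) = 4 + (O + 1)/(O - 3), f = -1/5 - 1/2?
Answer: 346921/1369 ≈ 253.41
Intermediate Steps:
f = -7/10 (f = -1*⅕ - 1*½ = -⅕ - ½ = -7/10 ≈ -0.70000)
C(O) = 4 + (1 + O)/(-3 + O)
(b(8, C(f)) + 2²)² = ((8 + (-11 + 5*(-7/10))/(-3 - 7/10)) + 2²)² = ((8 + (-11 - 7/2)/(-37/10)) + 4)² = ((8 - 10/37*(-29/2)) + 4)² = ((8 + 145/37) + 4)² = (441/37 + 4)² = (589/37)² = 346921/1369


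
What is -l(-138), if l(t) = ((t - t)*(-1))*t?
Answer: 0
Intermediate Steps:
l(t) = 0 (l(t) = (0*(-1))*t = 0*t = 0)
-l(-138) = -1*0 = 0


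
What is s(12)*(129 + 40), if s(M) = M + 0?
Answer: 2028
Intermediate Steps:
s(M) = M
s(12)*(129 + 40) = 12*(129 + 40) = 12*169 = 2028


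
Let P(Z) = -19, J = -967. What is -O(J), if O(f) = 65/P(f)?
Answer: 65/19 ≈ 3.4211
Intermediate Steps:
O(f) = -65/19 (O(f) = 65/(-19) = 65*(-1/19) = -65/19)
-O(J) = -1*(-65/19) = 65/19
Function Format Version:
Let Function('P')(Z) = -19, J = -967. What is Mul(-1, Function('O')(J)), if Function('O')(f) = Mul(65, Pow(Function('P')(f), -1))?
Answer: Rational(65, 19) ≈ 3.4211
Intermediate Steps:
Function('O')(f) = Rational(-65, 19) (Function('O')(f) = Mul(65, Pow(-19, -1)) = Mul(65, Rational(-1, 19)) = Rational(-65, 19))
Mul(-1, Function('O')(J)) = Mul(-1, Rational(-65, 19)) = Rational(65, 19)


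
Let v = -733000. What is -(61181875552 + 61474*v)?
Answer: -16121433552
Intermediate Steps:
-(61181875552 + 61474*v) = -61474/(1/(995248 - 733000)) = -61474/(1/262248) = -61474/1/262248 = -61474*262248 = -16121433552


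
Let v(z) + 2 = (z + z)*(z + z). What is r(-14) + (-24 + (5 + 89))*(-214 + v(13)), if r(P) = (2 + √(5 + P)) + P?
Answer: 32188 + 3*I ≈ 32188.0 + 3.0*I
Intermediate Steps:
v(z) = -2 + 4*z² (v(z) = -2 + (z + z)*(z + z) = -2 + (2*z)*(2*z) = -2 + 4*z²)
r(P) = 2 + P + √(5 + P)
r(-14) + (-24 + (5 + 89))*(-214 + v(13)) = (2 - 14 + √(5 - 14)) + (-24 + (5 + 89))*(-214 + (-2 + 4*13²)) = (2 - 14 + √(-9)) + (-24 + 94)*(-214 + (-2 + 4*169)) = (2 - 14 + 3*I) + 70*(-214 + (-2 + 676)) = (-12 + 3*I) + 70*(-214 + 674) = (-12 + 3*I) + 70*460 = (-12 + 3*I) + 32200 = 32188 + 3*I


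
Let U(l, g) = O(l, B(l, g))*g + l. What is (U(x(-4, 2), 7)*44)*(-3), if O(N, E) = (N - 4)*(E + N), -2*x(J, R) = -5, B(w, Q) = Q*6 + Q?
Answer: 71049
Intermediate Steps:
B(w, Q) = 7*Q (B(w, Q) = 6*Q + Q = 7*Q)
x(J, R) = 5/2 (x(J, R) = -½*(-5) = 5/2)
O(N, E) = (-4 + N)*(E + N)
U(l, g) = l + g*(l² - 28*g - 4*l + 7*g*l) (U(l, g) = (l² - 28*g - 4*l + (7*g)*l)*g + l = (l² - 28*g - 4*l + 7*g*l)*g + l = g*(l² - 28*g - 4*l + 7*g*l) + l = l + g*(l² - 28*g - 4*l + 7*g*l))
(U(x(-4, 2), 7)*44)*(-3) = ((5/2 + 7*((5/2)² - 28*7 - 4*5/2 + 7*7*(5/2)))*44)*(-3) = ((5/2 + 7*(25/4 - 196 - 10 + 245/2))*44)*(-3) = ((5/2 + 7*(-309/4))*44)*(-3) = ((5/2 - 2163/4)*44)*(-3) = -2153/4*44*(-3) = -23683*(-3) = 71049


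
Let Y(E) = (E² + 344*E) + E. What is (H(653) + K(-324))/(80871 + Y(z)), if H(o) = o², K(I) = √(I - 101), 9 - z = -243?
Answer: 426409/231315 + I*√17/46263 ≈ 1.8434 + 8.9123e-5*I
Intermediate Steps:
z = 252 (z = 9 - 1*(-243) = 9 + 243 = 252)
K(I) = √(-101 + I)
Y(E) = E² + 345*E
(H(653) + K(-324))/(80871 + Y(z)) = (653² + √(-101 - 324))/(80871 + 252*(345 + 252)) = (426409 + √(-425))/(80871 + 252*597) = (426409 + 5*I*√17)/(80871 + 150444) = (426409 + 5*I*√17)/231315 = (426409 + 5*I*√17)*(1/231315) = 426409/231315 + I*√17/46263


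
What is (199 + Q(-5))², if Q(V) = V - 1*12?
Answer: 33124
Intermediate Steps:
Q(V) = -12 + V (Q(V) = V - 12 = -12 + V)
(199 + Q(-5))² = (199 + (-12 - 5))² = (199 - 17)² = 182² = 33124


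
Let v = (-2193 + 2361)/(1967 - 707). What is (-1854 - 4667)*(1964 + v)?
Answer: -192121702/15 ≈ -1.2808e+7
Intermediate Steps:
v = 2/15 (v = 168/1260 = 168*(1/1260) = 2/15 ≈ 0.13333)
(-1854 - 4667)*(1964 + v) = (-1854 - 4667)*(1964 + 2/15) = -6521*29462/15 = -192121702/15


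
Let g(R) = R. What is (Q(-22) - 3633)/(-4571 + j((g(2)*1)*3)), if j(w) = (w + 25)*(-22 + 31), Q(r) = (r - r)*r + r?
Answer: 3655/4292 ≈ 0.85158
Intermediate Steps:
Q(r) = r (Q(r) = 0*r + r = 0 + r = r)
j(w) = 225 + 9*w (j(w) = (25 + w)*9 = 225 + 9*w)
(Q(-22) - 3633)/(-4571 + j((g(2)*1)*3)) = (-22 - 3633)/(-4571 + (225 + 9*((2*1)*3))) = -3655/(-4571 + (225 + 9*(2*3))) = -3655/(-4571 + (225 + 9*6)) = -3655/(-4571 + (225 + 54)) = -3655/(-4571 + 279) = -3655/(-4292) = -3655*(-1/4292) = 3655/4292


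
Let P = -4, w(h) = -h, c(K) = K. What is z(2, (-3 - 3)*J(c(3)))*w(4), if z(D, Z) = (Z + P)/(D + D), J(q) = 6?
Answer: 40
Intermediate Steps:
z(D, Z) = (-4 + Z)/(2*D) (z(D, Z) = (Z - 4)/(D + D) = (-4 + Z)/((2*D)) = (-4 + Z)*(1/(2*D)) = (-4 + Z)/(2*D))
z(2, (-3 - 3)*J(c(3)))*w(4) = ((½)*(-4 + (-3 - 3)*6)/2)*(-1*4) = ((½)*(½)*(-4 - 6*6))*(-4) = ((½)*(½)*(-4 - 36))*(-4) = ((½)*(½)*(-40))*(-4) = -10*(-4) = 40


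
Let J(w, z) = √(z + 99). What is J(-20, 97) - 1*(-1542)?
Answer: 1556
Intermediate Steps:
J(w, z) = √(99 + z)
J(-20, 97) - 1*(-1542) = √(99 + 97) - 1*(-1542) = √196 + 1542 = 14 + 1542 = 1556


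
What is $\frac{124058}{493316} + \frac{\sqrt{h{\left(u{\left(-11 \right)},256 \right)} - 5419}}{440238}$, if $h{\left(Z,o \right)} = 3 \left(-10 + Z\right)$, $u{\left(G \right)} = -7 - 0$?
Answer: $\frac{62029}{246658} + \frac{i \sqrt{5470}}{440238} \approx 0.25148 + 0.000168 i$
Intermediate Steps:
$u{\left(G \right)} = -7$ ($u{\left(G \right)} = -7 + 0 = -7$)
$h{\left(Z,o \right)} = -30 + 3 Z$
$\frac{124058}{493316} + \frac{\sqrt{h{\left(u{\left(-11 \right)},256 \right)} - 5419}}{440238} = \frac{124058}{493316} + \frac{\sqrt{\left(-30 + 3 \left(-7\right)\right) - 5419}}{440238} = 124058 \cdot \frac{1}{493316} + \sqrt{\left(-30 - 21\right) - 5419} \cdot \frac{1}{440238} = \frac{62029}{246658} + \sqrt{-51 - 5419} \cdot \frac{1}{440238} = \frac{62029}{246658} + \sqrt{-5470} \cdot \frac{1}{440238} = \frac{62029}{246658} + i \sqrt{5470} \cdot \frac{1}{440238} = \frac{62029}{246658} + \frac{i \sqrt{5470}}{440238}$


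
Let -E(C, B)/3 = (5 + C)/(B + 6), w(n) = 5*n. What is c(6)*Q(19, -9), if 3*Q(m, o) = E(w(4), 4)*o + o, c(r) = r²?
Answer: 702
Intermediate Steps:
E(C, B) = -3*(5 + C)/(6 + B) (E(C, B) = -3*(5 + C)/(B + 6) = -3*(5 + C)/(6 + B))
Q(m, o) = -13*o/6 (Q(m, o) = ((3*(-5 - 5*4)/(6 + 4))*o + o)/3 = ((3*(-5 - 1*20)/10)*o + o)/3 = ((3*(⅒)*(-5 - 20))*o + o)/3 = ((3*(⅒)*(-25))*o + o)/3 = (-15*o/2 + o)/3 = (-13*o/2)/3 = -13*o/6)
c(6)*Q(19, -9) = 6²*(-13/6*(-9)) = 36*(39/2) = 702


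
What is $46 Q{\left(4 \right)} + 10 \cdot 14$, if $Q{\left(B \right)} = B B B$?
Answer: $3084$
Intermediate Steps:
$Q{\left(B \right)} = B^{3}$ ($Q{\left(B \right)} = B^{2} B = B^{3}$)
$46 Q{\left(4 \right)} + 10 \cdot 14 = 46 \cdot 4^{3} + 10 \cdot 14 = 46 \cdot 64 + 140 = 2944 + 140 = 3084$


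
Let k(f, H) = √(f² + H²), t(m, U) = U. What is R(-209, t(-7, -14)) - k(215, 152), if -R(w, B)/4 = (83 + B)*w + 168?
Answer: 57012 - √69329 ≈ 56749.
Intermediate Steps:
k(f, H) = √(H² + f²)
R(w, B) = -672 - 4*w*(83 + B) (R(w, B) = -4*((83 + B)*w + 168) = -4*(w*(83 + B) + 168) = -4*(168 + w*(83 + B)) = -672 - 4*w*(83 + B))
R(-209, t(-7, -14)) - k(215, 152) = (-672 - 332*(-209) - 4*(-14)*(-209)) - √(152² + 215²) = (-672 + 69388 - 11704) - √(23104 + 46225) = 57012 - √69329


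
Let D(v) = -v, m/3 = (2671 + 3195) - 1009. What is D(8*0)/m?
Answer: 0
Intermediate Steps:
m = 14571 (m = 3*((2671 + 3195) - 1009) = 3*(5866 - 1009) = 3*4857 = 14571)
D(8*0)/m = -8*0/14571 = -1*0*(1/14571) = 0*(1/14571) = 0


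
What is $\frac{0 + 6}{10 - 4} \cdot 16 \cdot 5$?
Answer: $80$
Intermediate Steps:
$\frac{0 + 6}{10 - 4} \cdot 16 \cdot 5 = \frac{6}{6} \cdot 16 \cdot 5 = 6 \cdot \frac{1}{6} \cdot 16 \cdot 5 = 1 \cdot 16 \cdot 5 = 16 \cdot 5 = 80$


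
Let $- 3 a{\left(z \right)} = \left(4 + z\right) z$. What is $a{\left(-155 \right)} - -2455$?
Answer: $- \frac{16040}{3} \approx -5346.7$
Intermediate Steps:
$a{\left(z \right)} = - \frac{z \left(4 + z\right)}{3}$ ($a{\left(z \right)} = - \frac{\left(4 + z\right) z}{3} = - \frac{z \left(4 + z\right)}{3}$)
$a{\left(-155 \right)} - -2455 = \left(- \frac{1}{3}\right) \left(-155\right) \left(4 - 155\right) - -2455 = \left(- \frac{1}{3}\right) \left(-155\right) \left(-151\right) + 2455 = - \frac{23405}{3} + 2455 = - \frac{16040}{3}$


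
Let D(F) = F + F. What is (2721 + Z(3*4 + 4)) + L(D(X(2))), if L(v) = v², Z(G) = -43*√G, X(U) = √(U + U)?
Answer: 2565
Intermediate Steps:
X(U) = √2*√U (X(U) = √(2*U) = √2*√U)
D(F) = 2*F
(2721 + Z(3*4 + 4)) + L(D(X(2))) = (2721 - 43*√(3*4 + 4)) + (2*(√2*√2))² = (2721 - 43*√(12 + 4)) + (2*2)² = (2721 - 43*√16) + 4² = (2721 - 43*4) + 16 = (2721 - 172) + 16 = 2549 + 16 = 2565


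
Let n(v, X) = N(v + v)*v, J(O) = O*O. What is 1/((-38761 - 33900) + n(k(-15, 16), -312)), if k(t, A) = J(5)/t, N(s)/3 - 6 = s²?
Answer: -9/654719 ≈ -1.3746e-5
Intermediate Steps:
J(O) = O²
N(s) = 18 + 3*s²
k(t, A) = 25/t (k(t, A) = 5²/t = 25/t)
n(v, X) = v*(18 + 12*v²) (n(v, X) = (18 + 3*(v + v)²)*v = (18 + 3*(2*v)²)*v = (18 + 3*(4*v²))*v = (18 + 12*v²)*v = v*(18 + 12*v²))
1/((-38761 - 33900) + n(k(-15, 16), -312)) = 1/((-38761 - 33900) + (12*(25/(-15))³ + 18*(25/(-15)))) = 1/(-72661 + (12*(25*(-1/15))³ + 18*(25*(-1/15)))) = 1/(-72661 + (12*(-5/3)³ + 18*(-5/3))) = 1/(-72661 + (12*(-125/27) - 30)) = 1/(-72661 + (-500/9 - 30)) = 1/(-72661 - 770/9) = 1/(-654719/9) = -9/654719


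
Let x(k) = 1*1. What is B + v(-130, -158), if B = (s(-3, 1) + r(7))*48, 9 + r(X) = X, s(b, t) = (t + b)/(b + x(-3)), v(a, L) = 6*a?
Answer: -828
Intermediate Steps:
x(k) = 1
s(b, t) = (b + t)/(1 + b) (s(b, t) = (t + b)/(b + 1) = (b + t)/(1 + b))
r(X) = -9 + X
B = -48 (B = ((-3 + 1)/(1 - 3) + (-9 + 7))*48 = (-2/(-2) - 2)*48 = (-½*(-2) - 2)*48 = (1 - 2)*48 = -1*48 = -48)
B + v(-130, -158) = -48 + 6*(-130) = -48 - 780 = -828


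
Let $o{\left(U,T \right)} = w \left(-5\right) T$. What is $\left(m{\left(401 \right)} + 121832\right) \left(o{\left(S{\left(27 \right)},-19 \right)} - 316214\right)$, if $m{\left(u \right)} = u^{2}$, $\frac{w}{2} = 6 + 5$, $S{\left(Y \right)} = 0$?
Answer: $-88781808492$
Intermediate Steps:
$w = 22$ ($w = 2 \left(6 + 5\right) = 2 \cdot 11 = 22$)
$o{\left(U,T \right)} = - 110 T$ ($o{\left(U,T \right)} = 22 \left(-5\right) T = - 110 T$)
$\left(m{\left(401 \right)} + 121832\right) \left(o{\left(S{\left(27 \right)},-19 \right)} - 316214\right) = \left(401^{2} + 121832\right) \left(\left(-110\right) \left(-19\right) - 316214\right) = \left(160801 + 121832\right) \left(2090 - 316214\right) = 282633 \left(-314124\right) = -88781808492$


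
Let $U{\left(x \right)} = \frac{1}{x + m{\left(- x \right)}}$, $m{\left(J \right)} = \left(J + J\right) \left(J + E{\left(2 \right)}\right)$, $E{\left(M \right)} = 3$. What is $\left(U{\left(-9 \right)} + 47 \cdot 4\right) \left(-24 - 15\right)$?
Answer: $- \frac{505921}{69} \approx -7332.2$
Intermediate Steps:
$m{\left(J \right)} = 2 J \left(3 + J\right)$ ($m{\left(J \right)} = \left(J + J\right) \left(J + 3\right) = 2 J \left(3 + J\right)$)
$U{\left(x \right)} = \frac{1}{x - 2 x \left(3 - x\right)}$ ($U{\left(x \right)} = \frac{1}{x + 2 \left(- x\right) \left(3 - x\right)} = \frac{1}{x - 2 x \left(3 - x\right)}$)
$\left(U{\left(-9 \right)} + 47 \cdot 4\right) \left(-24 - 15\right) = \left(\frac{1}{\left(-9\right) \left(-5 + 2 \left(-9\right)\right)} + 47 \cdot 4\right) \left(-24 - 15\right) = \left(- \frac{1}{9 \left(-5 - 18\right)} + 188\right) \left(-39\right) = \left(- \frac{1}{9 \left(-23\right)} + 188\right) \left(-39\right) = \left(\left(- \frac{1}{9}\right) \left(- \frac{1}{23}\right) + 188\right) \left(-39\right) = \left(\frac{1}{207} + 188\right) \left(-39\right) = \frac{38917}{207} \left(-39\right) = - \frac{505921}{69}$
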